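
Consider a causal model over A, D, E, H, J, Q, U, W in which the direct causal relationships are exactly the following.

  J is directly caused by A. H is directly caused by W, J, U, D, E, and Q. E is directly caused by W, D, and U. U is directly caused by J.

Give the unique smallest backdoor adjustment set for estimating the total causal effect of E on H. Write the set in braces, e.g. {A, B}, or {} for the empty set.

{D, U, W}

Variables eligible for adjustment (non-descendants of E, excluding E and H): {A, D, J, Q, U, W}.
Backdoor paths from E to H:
  P1: E <- U <- J -> H
  P2: E <- U -> H
  P3: E <- D -> H
  P4: E <- W -> H
The empty set is not sufficient: P1 (E <- U <- J -> H) has no collider blocking it and no conditioned non-collider, so it is open.
Try {D, U, W}:
  P1: blocked at chain node U ∈ conditioning set.
  P2: blocked at fork node U ∈ conditioning set.
  P3: blocked at fork node D ∈ conditioning set.
  P4: blocked at fork node W ∈ conditioning set.
{D, U, W} contains no descendant of E and blocks every backdoor path.
Every element of {D, U, W} is needed (dropping D leaves P3 open; dropping U leaves P1 open; dropping W leaves P4 open), so no proper subset is valid.
Among all size-3 subsets of the eligible variables, only {D, U, W} blocks every backdoor path, so it is the unique smallest valid adjustment set.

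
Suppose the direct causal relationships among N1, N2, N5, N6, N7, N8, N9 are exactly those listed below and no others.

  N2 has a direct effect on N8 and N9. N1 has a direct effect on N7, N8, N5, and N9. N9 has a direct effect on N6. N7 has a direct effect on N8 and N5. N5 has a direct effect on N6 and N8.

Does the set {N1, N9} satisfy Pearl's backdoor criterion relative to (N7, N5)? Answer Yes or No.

Backdoor paths from N7 to N5 (paths whose first edge points into N7):
  P1: N7 <- N1 -> N5
  P2: N7 <- N1 -> N8 <- N2 -> N9 -> N6 <- N5
  P3: N7 <- N1 -> N8 <- N5
  P4: N7 <- N1 -> N9 <- N2 -> N8 <- N5
  P5: N7 <- N1 -> N9 -> N6 <- N5
Condition 1 (no descendant of N7 in the set): holds — descendants of N7 are {N5, N6, N8}; none are in {N1, N9}.
Condition 2 (every backdoor path blocked by {N1, N9}):
  P1: blocked at fork node N1 ∈ conditioning set.
  P2: blocked at fork node N1 ∈ conditioning set.
  P3: blocked at fork node N1 ∈ conditioning set.
  P4: blocked at fork node N1 ∈ conditioning set.
  P5: blocked at fork node N1 ∈ conditioning set.
{N1, N9} satisfies the backdoor criterion.

Yes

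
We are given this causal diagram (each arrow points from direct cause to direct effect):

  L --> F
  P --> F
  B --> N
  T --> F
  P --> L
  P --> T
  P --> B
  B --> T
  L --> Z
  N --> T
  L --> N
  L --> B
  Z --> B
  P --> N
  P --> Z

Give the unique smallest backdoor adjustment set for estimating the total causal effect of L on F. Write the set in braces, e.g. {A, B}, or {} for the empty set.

{P}

Variables eligible for adjustment (non-descendants of L, excluding L and F): {P}.
Backdoor paths from L to F:
  P1: L <- P -> Z -> B -> N -> T -> F
  P2: L <- P -> Z -> B -> T -> F
  P3: L <- P -> B -> N -> T -> F
  P4: L <- P -> B -> T -> F
  P5: L <- P -> N <- B -> T -> F
  P6: L <- P -> N -> T -> F
  P7: L <- P -> T -> F
  P8: L <- P -> F
The empty set is not sufficient: P1 (L <- P -> Z -> B -> N -> T -> F) has no collider blocking it and no conditioned non-collider, so it is open.
Try {P}:
  P1: blocked at fork node P ∈ conditioning set.
  P2: blocked at fork node P ∈ conditioning set.
  P3: blocked at fork node P ∈ conditioning set.
  P4: blocked at fork node P ∈ conditioning set.
  P5: blocked at fork node P ∈ conditioning set.
  P6: blocked at fork node P ∈ conditioning set.
  P7: blocked at fork node P ∈ conditioning set.
  P8: blocked at fork node P ∈ conditioning set.
{P} contains no descendant of L and blocks every backdoor path.
{P} is the unique smallest valid adjustment set.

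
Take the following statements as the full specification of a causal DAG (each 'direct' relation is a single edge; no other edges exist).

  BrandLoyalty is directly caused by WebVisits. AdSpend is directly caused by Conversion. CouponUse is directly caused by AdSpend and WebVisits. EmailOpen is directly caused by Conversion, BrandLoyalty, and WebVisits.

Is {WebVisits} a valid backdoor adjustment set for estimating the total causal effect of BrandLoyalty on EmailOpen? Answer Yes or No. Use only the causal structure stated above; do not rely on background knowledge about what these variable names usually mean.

Backdoor paths from BrandLoyalty to EmailOpen (paths whose first edge points into BrandLoyalty):
  P1: BrandLoyalty <- WebVisits -> EmailOpen
  P2: BrandLoyalty <- WebVisits -> CouponUse <- AdSpend <- Conversion -> EmailOpen
Condition 1 (no descendant of BrandLoyalty in the set): holds — descendants of BrandLoyalty are {EmailOpen}; none are in {WebVisits}.
Condition 2 (every backdoor path blocked by {WebVisits}):
  P1: blocked at fork node WebVisits ∈ conditioning set.
  P2: blocked at fork node WebVisits ∈ conditioning set.
{WebVisits} satisfies the backdoor criterion.

Yes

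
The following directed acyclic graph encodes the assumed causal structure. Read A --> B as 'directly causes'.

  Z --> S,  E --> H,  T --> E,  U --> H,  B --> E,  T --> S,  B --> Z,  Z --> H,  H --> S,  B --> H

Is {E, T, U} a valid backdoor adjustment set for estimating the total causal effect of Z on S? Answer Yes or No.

Backdoor paths from Z to S (paths whose first edge points into Z):
  P1: Z <- B -> E <- T -> S
  P2: Z <- B -> E -> H -> S
  P3: Z <- B -> H <- E <- T -> S
  P4: Z <- B -> H -> S
Condition 1 (no descendant of Z in the set): holds — descendants of Z are {H, S}; none are in {E, T, U}.
Condition 2 (every backdoor path blocked by {E, T, U}):
  P1: blocked at fork node T ∈ conditioning set.
  P2: blocked at chain node E ∈ conditioning set.
  P3: blocked at collider H (neither it nor any descendant is in the conditioning set).
  P4: open — no interior node is in the conditioning set.
{E, T, U} does not satisfy the backdoor criterion.

No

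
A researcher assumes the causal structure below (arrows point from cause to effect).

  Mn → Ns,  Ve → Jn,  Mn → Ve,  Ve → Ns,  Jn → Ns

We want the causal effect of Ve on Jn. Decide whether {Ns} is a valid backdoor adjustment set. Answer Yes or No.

Backdoor paths from Ve to Jn (paths whose first edge points into Ve):
  P1: Ve <- Mn -> Ns <- Jn
Condition 1 (no descendant of Ve in the set): FAILS — Ns is a descendant of Ve.
Condition 2 (every backdoor path blocked by {Ns}):
  P1: open — collider(s) Ns are conditioned on (or have a conditioned descendant) and no non-collider on the path is in the set.
{Ns} does not satisfy the backdoor criterion.

No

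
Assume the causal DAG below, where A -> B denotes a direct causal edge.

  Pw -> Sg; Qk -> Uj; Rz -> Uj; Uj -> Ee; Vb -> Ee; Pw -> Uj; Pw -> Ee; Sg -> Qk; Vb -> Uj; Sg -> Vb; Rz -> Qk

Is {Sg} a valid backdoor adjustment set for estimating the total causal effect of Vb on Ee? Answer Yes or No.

Yes

Backdoor paths from Vb to Ee (paths whose first edge points into Vb):
  P1: Vb <- Sg <- Pw -> Uj -> Ee
  P2: Vb <- Sg <- Pw -> Ee
  P3: Vb <- Sg -> Qk <- Rz -> Uj <- Pw -> Ee
  P4: Vb <- Sg -> Qk <- Rz -> Uj -> Ee
  P5: Vb <- Sg -> Qk -> Uj <- Pw -> Ee
  P6: Vb <- Sg -> Qk -> Uj -> Ee
Condition 1 (no descendant of Vb in the set): holds — descendants of Vb are {Ee, Uj}; none are in {Sg}.
Condition 2 (every backdoor path blocked by {Sg}):
  P1: blocked at chain node Sg ∈ conditioning set.
  P2: blocked at chain node Sg ∈ conditioning set.
  P3: blocked at fork node Sg ∈ conditioning set.
  P4: blocked at fork node Sg ∈ conditioning set.
  P5: blocked at fork node Sg ∈ conditioning set.
  P6: blocked at fork node Sg ∈ conditioning set.
{Sg} satisfies the backdoor criterion.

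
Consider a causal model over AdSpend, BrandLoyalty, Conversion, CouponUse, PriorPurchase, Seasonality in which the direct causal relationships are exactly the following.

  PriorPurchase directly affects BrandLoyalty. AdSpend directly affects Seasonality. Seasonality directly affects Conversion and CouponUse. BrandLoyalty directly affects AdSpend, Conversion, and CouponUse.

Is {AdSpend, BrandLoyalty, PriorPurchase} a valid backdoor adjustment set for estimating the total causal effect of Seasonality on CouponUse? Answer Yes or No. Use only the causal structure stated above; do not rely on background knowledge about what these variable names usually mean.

Yes

Backdoor paths from Seasonality to CouponUse (paths whose first edge points into Seasonality):
  P1: Seasonality <- AdSpend <- BrandLoyalty -> CouponUse
Condition 1 (no descendant of Seasonality in the set): holds — descendants of Seasonality are {Conversion, CouponUse}; none are in {AdSpend, BrandLoyalty, PriorPurchase}.
Condition 2 (every backdoor path blocked by {AdSpend, BrandLoyalty, PriorPurchase}):
  P1: blocked at chain node AdSpend ∈ conditioning set.
{AdSpend, BrandLoyalty, PriorPurchase} satisfies the backdoor criterion.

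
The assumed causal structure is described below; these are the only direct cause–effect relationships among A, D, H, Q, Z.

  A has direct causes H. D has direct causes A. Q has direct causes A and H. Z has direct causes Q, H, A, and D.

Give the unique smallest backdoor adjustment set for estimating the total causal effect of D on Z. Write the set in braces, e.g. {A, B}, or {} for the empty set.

Variables eligible for adjustment (non-descendants of D, excluding D and Z): {A, H, Q}.
Backdoor paths from D to Z:
  P1: D <- A <- H -> Q -> Z
  P2: D <- A <- H -> Z
  P3: D <- A -> Q <- H -> Z
  P4: D <- A -> Q -> Z
  P5: D <- A -> Z
The empty set is not sufficient: P1 (D <- A <- H -> Q -> Z) has no collider blocking it and no conditioned non-collider, so it is open.
Try {A}:
  P1: blocked at chain node A ∈ conditioning set.
  P2: blocked at chain node A ∈ conditioning set.
  P3: blocked at fork node A ∈ conditioning set.
  P4: blocked at fork node A ∈ conditioning set.
  P5: blocked at fork node A ∈ conditioning set.
{A} contains no descendant of D and blocks every backdoor path.
No other singleton works — e.g. {H} leaves P4 open — so {A} is the unique smallest valid adjustment set.

{A}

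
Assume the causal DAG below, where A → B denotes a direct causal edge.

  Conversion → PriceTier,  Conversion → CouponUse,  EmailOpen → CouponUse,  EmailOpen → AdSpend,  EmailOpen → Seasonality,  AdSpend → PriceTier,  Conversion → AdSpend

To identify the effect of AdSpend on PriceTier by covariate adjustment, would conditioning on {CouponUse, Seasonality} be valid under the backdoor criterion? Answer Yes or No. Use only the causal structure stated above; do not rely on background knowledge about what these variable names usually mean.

No

Backdoor paths from AdSpend to PriceTier (paths whose first edge points into AdSpend):
  P1: AdSpend <- Conversion -> PriceTier
  P2: AdSpend <- EmailOpen -> CouponUse <- Conversion -> PriceTier
Condition 1 (no descendant of AdSpend in the set): holds — descendants of AdSpend are {PriceTier}; none are in {CouponUse, Seasonality}.
Condition 2 (every backdoor path blocked by {CouponUse, Seasonality}):
  P1: open — no interior node is in the conditioning set.
  P2: open — collider(s) CouponUse are conditioned on (or have a conditioned descendant) and no non-collider on the path is in the set.
{CouponUse, Seasonality} does not satisfy the backdoor criterion.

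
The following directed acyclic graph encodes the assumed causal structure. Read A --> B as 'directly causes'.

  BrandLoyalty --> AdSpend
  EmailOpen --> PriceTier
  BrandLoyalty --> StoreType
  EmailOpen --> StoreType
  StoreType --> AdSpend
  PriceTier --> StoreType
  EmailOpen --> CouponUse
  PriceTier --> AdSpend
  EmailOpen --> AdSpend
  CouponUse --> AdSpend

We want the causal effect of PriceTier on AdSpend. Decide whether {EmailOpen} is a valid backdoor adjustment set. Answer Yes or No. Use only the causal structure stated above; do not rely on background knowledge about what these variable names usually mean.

Backdoor paths from PriceTier to AdSpend (paths whose first edge points into PriceTier):
  P1: PriceTier <- EmailOpen -> StoreType <- BrandLoyalty -> AdSpend
  P2: PriceTier <- EmailOpen -> StoreType -> AdSpend
  P3: PriceTier <- EmailOpen -> CouponUse -> AdSpend
  P4: PriceTier <- EmailOpen -> AdSpend
Condition 1 (no descendant of PriceTier in the set): holds — descendants of PriceTier are {AdSpend, StoreType}; none are in {EmailOpen}.
Condition 2 (every backdoor path blocked by {EmailOpen}):
  P1: blocked at fork node EmailOpen ∈ conditioning set.
  P2: blocked at fork node EmailOpen ∈ conditioning set.
  P3: blocked at fork node EmailOpen ∈ conditioning set.
  P4: blocked at fork node EmailOpen ∈ conditioning set.
{EmailOpen} satisfies the backdoor criterion.

Yes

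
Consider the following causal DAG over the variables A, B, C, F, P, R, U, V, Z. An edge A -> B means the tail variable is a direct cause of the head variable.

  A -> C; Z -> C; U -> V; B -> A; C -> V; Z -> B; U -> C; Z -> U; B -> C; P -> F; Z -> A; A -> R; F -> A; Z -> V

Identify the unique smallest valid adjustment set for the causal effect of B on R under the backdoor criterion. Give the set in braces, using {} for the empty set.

Variables eligible for adjustment (non-descendants of B, excluding B and R): {F, P, U, Z}.
Backdoor paths from B to R:
  P1: B <- Z -> U -> C <- A -> R
  P2: B <- Z -> U -> V <- C <- A -> R
  P3: B <- Z -> A -> R
  P4: B <- Z -> C <- A -> R
  P5: B <- Z -> V <- U -> C <- A -> R
  P6: B <- Z -> V <- C <- A -> R
The empty set is not sufficient: P3 (B <- Z -> A -> R) has no collider blocking it and no conditioned non-collider, so it is open.
Try {Z}:
  P1: blocked at fork node Z ∈ conditioning set.
  P2: blocked at fork node Z ∈ conditioning set.
  P3: blocked at fork node Z ∈ conditioning set.
  P4: blocked at fork node Z ∈ conditioning set.
  P5: blocked at fork node Z ∈ conditioning set.
  P6: blocked at fork node Z ∈ conditioning set.
{Z} contains no descendant of B and blocks every backdoor path.
No other singleton works — e.g. {P} leaves P3 open — so {Z} is the unique smallest valid adjustment set.

{Z}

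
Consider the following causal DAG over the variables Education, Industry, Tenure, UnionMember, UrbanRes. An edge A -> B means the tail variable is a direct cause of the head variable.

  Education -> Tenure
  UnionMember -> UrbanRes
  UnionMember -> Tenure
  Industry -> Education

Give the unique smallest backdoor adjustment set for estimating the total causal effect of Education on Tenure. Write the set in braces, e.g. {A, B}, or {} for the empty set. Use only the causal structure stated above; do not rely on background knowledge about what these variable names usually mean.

Variables eligible for adjustment (non-descendants of Education, excluding Education and Tenure): {Industry, UnionMember, UrbanRes}.
Backdoor paths from Education to Tenure:
  (none)
With no backdoor paths the empty set already satisfies the criterion, and it is trivially minimal.

{}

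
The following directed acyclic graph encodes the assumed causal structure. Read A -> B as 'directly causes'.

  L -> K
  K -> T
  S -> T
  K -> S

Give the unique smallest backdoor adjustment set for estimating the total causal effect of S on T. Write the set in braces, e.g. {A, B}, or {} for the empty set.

Variables eligible for adjustment (non-descendants of S, excluding S and T): {K, L}.
Backdoor paths from S to T:
  P1: S <- K -> T
The empty set is not sufficient: P1 (S <- K -> T) has no collider blocking it and no conditioned non-collider, so it is open.
Try {K}:
  P1: blocked at fork node K ∈ conditioning set.
{K} contains no descendant of S and blocks every backdoor path.
No other singleton works — e.g. {L} leaves P1 open — so {K} is the unique smallest valid adjustment set.

{K}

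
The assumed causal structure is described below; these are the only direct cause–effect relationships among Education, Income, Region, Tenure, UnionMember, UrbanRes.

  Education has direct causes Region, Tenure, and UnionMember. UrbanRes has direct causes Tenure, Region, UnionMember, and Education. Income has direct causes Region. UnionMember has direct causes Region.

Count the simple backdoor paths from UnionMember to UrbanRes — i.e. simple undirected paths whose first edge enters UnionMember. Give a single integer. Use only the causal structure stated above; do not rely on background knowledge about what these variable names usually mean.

3

A backdoor path from UnionMember to UrbanRes is any simple undirected path whose first edge points into UnionMember (i.e. leaves UnionMember via a parent).
Parents of UnionMember: {Region}.
Enumerating:
  P1: UnionMember <- Region -> Education <- Tenure -> UrbanRes
  P2: UnionMember <- Region -> Education -> UrbanRes
  P3: UnionMember <- Region -> UrbanRes
That exhausts the simple backdoor paths. Count: 3.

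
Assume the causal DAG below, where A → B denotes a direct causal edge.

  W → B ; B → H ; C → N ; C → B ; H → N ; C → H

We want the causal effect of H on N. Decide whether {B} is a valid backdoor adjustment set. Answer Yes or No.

Backdoor paths from H to N (paths whose first edge points into H):
  P1: H <- C -> N
  P2: H <- B <- C -> N
Condition 1 (no descendant of H in the set): holds — descendants of H are {N}; none are in {B}.
Condition 2 (every backdoor path blocked by {B}):
  P1: open — no interior node is in the conditioning set.
  P2: blocked at chain node B ∈ conditioning set.
{B} does not satisfy the backdoor criterion.

No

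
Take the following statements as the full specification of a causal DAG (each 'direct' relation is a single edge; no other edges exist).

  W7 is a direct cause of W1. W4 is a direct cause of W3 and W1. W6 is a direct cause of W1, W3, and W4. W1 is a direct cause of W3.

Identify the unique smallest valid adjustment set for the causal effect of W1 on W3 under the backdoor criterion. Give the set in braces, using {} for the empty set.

Variables eligible for adjustment (non-descendants of W1, excluding W1 and W3): {W4, W6, W7}.
Backdoor paths from W1 to W3:
  P1: W1 <- W6 -> W4 -> W3
  P2: W1 <- W6 -> W3
  P3: W1 <- W4 <- W6 -> W3
  P4: W1 <- W4 -> W3
The empty set is not sufficient: P1 (W1 <- W6 -> W4 -> W3) has no collider blocking it and no conditioned non-collider, so it is open.
Try {W4, W6}:
  P1: blocked at fork node W6 ∈ conditioning set.
  P2: blocked at fork node W6 ∈ conditioning set.
  P3: blocked at chain node W4 ∈ conditioning set.
  P4: blocked at fork node W4 ∈ conditioning set.
{W4, W6} contains no descendant of W1 and blocks every backdoor path.
Every element of {W4, W6} is needed (dropping W4 leaves P4 open; dropping W6 leaves P2 open), so no proper subset is valid.
Among all size-2 subsets of the eligible variables, only {W4, W6} blocks every backdoor path, so it is the unique smallest valid adjustment set.

{W4, W6}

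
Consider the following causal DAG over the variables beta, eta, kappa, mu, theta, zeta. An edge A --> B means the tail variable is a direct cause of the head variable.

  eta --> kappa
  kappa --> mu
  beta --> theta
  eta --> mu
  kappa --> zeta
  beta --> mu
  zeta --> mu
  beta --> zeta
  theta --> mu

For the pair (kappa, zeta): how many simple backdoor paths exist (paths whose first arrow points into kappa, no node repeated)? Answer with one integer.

A backdoor path from kappa to zeta is any simple undirected path whose first edge points into kappa (i.e. leaves kappa via a parent).
Parents of kappa: {eta}.
Enumerating:
  P1: kappa <- eta -> mu <- beta -> zeta
  P2: kappa <- eta -> mu <- theta <- beta -> zeta
  P3: kappa <- eta -> mu <- zeta
That exhausts the simple backdoor paths. Count: 3.

3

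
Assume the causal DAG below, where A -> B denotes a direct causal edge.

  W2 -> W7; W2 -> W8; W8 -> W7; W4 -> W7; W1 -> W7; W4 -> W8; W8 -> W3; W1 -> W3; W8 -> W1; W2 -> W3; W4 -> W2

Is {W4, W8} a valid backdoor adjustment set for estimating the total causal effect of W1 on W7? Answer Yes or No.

Yes

Backdoor paths from W1 to W7 (paths whose first edge points into W1):
  P1: W1 <- W8 <- W4 -> W2 -> W7
  P2: W1 <- W8 <- W4 -> W7
  P3: W1 <- W8 <- W2 <- W4 -> W7
  P4: W1 <- W8 <- W2 -> W7
  P5: W1 <- W8 -> W3 <- W2 <- W4 -> W7
  P6: W1 <- W8 -> W3 <- W2 -> W7
  P7: W1 <- W8 -> W7
Condition 1 (no descendant of W1 in the set): holds — descendants of W1 are {W3, W7}; none are in {W4, W8}.
Condition 2 (every backdoor path blocked by {W4, W8}):
  P1: blocked at chain node W8 ∈ conditioning set.
  P2: blocked at chain node W8 ∈ conditioning set.
  P3: blocked at chain node W8 ∈ conditioning set.
  P4: blocked at chain node W8 ∈ conditioning set.
  P5: blocked at fork node W8 ∈ conditioning set.
  P6: blocked at fork node W8 ∈ conditioning set.
  P7: blocked at fork node W8 ∈ conditioning set.
{W4, W8} satisfies the backdoor criterion.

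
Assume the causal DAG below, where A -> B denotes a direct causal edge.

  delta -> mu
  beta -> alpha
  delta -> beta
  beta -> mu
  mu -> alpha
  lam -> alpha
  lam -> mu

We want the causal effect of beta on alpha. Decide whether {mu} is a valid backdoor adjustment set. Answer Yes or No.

Backdoor paths from beta to alpha (paths whose first edge points into beta):
  P1: beta <- delta -> mu <- lam -> alpha
  P2: beta <- delta -> mu -> alpha
Condition 1 (no descendant of beta in the set): FAILS — mu is a descendant of beta.
Condition 2 (every backdoor path blocked by {mu}):
  P1: open — collider(s) mu are conditioned on (or have a conditioned descendant) and no non-collider on the path is in the set.
  P2: blocked at chain node mu ∈ conditioning set.
{mu} does not satisfy the backdoor criterion.

No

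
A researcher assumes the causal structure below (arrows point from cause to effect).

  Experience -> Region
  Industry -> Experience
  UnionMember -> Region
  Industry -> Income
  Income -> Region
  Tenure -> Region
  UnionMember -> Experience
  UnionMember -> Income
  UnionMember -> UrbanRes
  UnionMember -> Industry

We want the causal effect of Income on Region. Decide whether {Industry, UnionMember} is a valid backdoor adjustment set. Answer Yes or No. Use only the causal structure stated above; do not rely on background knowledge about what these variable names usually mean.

Yes

Backdoor paths from Income to Region (paths whose first edge points into Income):
  P1: Income <- UnionMember -> Industry -> Experience -> Region
  P2: Income <- UnionMember -> Experience -> Region
  P3: Income <- UnionMember -> Region
  P4: Income <- Industry <- UnionMember -> Experience -> Region
  P5: Income <- Industry <- UnionMember -> Region
  P6: Income <- Industry -> Experience <- UnionMember -> Region
  P7: Income <- Industry -> Experience -> Region
Condition 1 (no descendant of Income in the set): holds — descendants of Income are {Region}; none are in {Industry, UnionMember}.
Condition 2 (every backdoor path blocked by {Industry, UnionMember}):
  P1: blocked at fork node UnionMember ∈ conditioning set.
  P2: blocked at fork node UnionMember ∈ conditioning set.
  P3: blocked at fork node UnionMember ∈ conditioning set.
  P4: blocked at chain node Industry ∈ conditioning set.
  P5: blocked at chain node Industry ∈ conditioning set.
  P6: blocked at fork node Industry ∈ conditioning set.
  P7: blocked at fork node Industry ∈ conditioning set.
{Industry, UnionMember} satisfies the backdoor criterion.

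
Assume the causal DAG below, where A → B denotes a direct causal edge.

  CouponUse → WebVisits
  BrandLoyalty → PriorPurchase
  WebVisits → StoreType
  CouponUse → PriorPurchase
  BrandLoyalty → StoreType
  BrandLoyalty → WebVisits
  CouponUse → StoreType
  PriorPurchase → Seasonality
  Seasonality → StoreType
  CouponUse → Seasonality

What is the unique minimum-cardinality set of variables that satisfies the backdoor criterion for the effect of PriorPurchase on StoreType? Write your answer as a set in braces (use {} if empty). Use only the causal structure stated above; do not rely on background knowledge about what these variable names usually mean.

{BrandLoyalty, CouponUse}

Variables eligible for adjustment (non-descendants of PriorPurchase, excluding PriorPurchase and StoreType): {BrandLoyalty, CouponUse, WebVisits}.
Backdoor paths from PriorPurchase to StoreType:
  P1: PriorPurchase <- BrandLoyalty -> WebVisits <- CouponUse -> Seasonality -> StoreType
  P2: PriorPurchase <- BrandLoyalty -> WebVisits <- CouponUse -> StoreType
  P3: PriorPurchase <- BrandLoyalty -> WebVisits -> StoreType
  P4: PriorPurchase <- BrandLoyalty -> StoreType
  P5: PriorPurchase <- CouponUse -> Seasonality -> StoreType
  P6: PriorPurchase <- CouponUse -> WebVisits <- BrandLoyalty -> StoreType
  P7: PriorPurchase <- CouponUse -> WebVisits -> StoreType
  P8: PriorPurchase <- CouponUse -> StoreType
The empty set is not sufficient: P3 (PriorPurchase <- BrandLoyalty -> WebVisits -> StoreType) has no collider blocking it and no conditioned non-collider, so it is open.
Try {BrandLoyalty, CouponUse}:
  P1: blocked at fork node BrandLoyalty ∈ conditioning set.
  P2: blocked at fork node BrandLoyalty ∈ conditioning set.
  P3: blocked at fork node BrandLoyalty ∈ conditioning set.
  P4: blocked at fork node BrandLoyalty ∈ conditioning set.
  P5: blocked at fork node CouponUse ∈ conditioning set.
  P6: blocked at fork node CouponUse ∈ conditioning set.
  P7: blocked at fork node CouponUse ∈ conditioning set.
  P8: blocked at fork node CouponUse ∈ conditioning set.
{BrandLoyalty, CouponUse} contains no descendant of PriorPurchase and blocks every backdoor path.
Every element of {BrandLoyalty, CouponUse} is needed (dropping BrandLoyalty leaves P3 open; dropping CouponUse leaves P5 open), so no proper subset is valid.
Among all size-2 subsets of the eligible variables, only {BrandLoyalty, CouponUse} blocks every backdoor path, so it is the unique smallest valid adjustment set.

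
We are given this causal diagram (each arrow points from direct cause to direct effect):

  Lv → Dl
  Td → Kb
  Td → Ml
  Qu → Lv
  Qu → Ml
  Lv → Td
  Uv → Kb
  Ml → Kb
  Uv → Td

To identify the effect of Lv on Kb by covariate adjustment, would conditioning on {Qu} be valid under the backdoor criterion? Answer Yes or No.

Backdoor paths from Lv to Kb (paths whose first edge points into Lv):
  P1: Lv <- Qu -> Ml <- Td <- Uv -> Kb
  P2: Lv <- Qu -> Ml <- Td -> Kb
  P3: Lv <- Qu -> Ml -> Kb
Condition 1 (no descendant of Lv in the set): holds — descendants of Lv are {Dl, Kb, Ml, Td}; none are in {Qu}.
Condition 2 (every backdoor path blocked by {Qu}):
  P1: blocked at fork node Qu ∈ conditioning set.
  P2: blocked at fork node Qu ∈ conditioning set.
  P3: blocked at fork node Qu ∈ conditioning set.
{Qu} satisfies the backdoor criterion.

Yes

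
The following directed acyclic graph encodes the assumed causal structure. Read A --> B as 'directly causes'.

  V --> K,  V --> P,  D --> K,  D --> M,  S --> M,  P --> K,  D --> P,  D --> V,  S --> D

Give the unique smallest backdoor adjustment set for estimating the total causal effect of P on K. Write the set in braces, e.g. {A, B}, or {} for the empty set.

{D, V}

Variables eligible for adjustment (non-descendants of P, excluding P and K): {D, M, S, V}.
Backdoor paths from P to K:
  P1: P <- D -> V -> K
  P2: P <- D -> K
  P3: P <- V <- D -> K
  P4: P <- V -> K
The empty set is not sufficient: P1 (P <- D -> V -> K) has no collider blocking it and no conditioned non-collider, so it is open.
Try {D, V}:
  P1: blocked at fork node D ∈ conditioning set.
  P2: blocked at fork node D ∈ conditioning set.
  P3: blocked at chain node V ∈ conditioning set.
  P4: blocked at fork node V ∈ conditioning set.
{D, V} contains no descendant of P and blocks every backdoor path.
Every element of {D, V} is needed (dropping D leaves P2 open; dropping V leaves P4 open), so no proper subset is valid.
Among all size-2 subsets of the eligible variables, only {D, V} blocks every backdoor path, so it is the unique smallest valid adjustment set.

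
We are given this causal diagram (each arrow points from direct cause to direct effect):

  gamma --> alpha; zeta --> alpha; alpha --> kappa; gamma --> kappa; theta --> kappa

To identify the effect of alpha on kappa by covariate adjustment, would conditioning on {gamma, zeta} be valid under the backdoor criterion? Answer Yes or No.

Yes

Backdoor paths from alpha to kappa (paths whose first edge points into alpha):
  P1: alpha <- gamma -> kappa
Condition 1 (no descendant of alpha in the set): holds — descendants of alpha are {kappa}; none are in {gamma, zeta}.
Condition 2 (every backdoor path blocked by {gamma, zeta}):
  P1: blocked at fork node gamma ∈ conditioning set.
{gamma, zeta} satisfies the backdoor criterion.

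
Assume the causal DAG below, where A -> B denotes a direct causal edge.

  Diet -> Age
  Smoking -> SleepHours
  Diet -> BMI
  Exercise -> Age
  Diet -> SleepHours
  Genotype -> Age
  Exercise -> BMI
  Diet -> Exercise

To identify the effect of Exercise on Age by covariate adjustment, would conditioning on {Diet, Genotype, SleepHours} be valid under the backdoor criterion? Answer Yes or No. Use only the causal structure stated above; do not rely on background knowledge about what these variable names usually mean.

Backdoor paths from Exercise to Age (paths whose first edge points into Exercise):
  P1: Exercise <- Diet -> Age
Condition 1 (no descendant of Exercise in the set): holds — descendants of Exercise are {Age, BMI}; none are in {Diet, Genotype, SleepHours}.
Condition 2 (every backdoor path blocked by {Diet, Genotype, SleepHours}):
  P1: blocked at fork node Diet ∈ conditioning set.
{Diet, Genotype, SleepHours} satisfies the backdoor criterion.

Yes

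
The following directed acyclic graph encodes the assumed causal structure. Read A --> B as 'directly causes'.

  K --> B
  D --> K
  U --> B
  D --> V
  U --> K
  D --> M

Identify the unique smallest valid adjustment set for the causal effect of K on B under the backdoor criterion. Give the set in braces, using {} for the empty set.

Variables eligible for adjustment (non-descendants of K, excluding K and B): {D, M, U, V}.
Backdoor paths from K to B:
  P1: K <- U -> B
The empty set is not sufficient: P1 (K <- U -> B) has no collider blocking it and no conditioned non-collider, so it is open.
Try {U}:
  P1: blocked at fork node U ∈ conditioning set.
{U} contains no descendant of K and blocks every backdoor path.
No other singleton works — e.g. {D} leaves P1 open — so {U} is the unique smallest valid adjustment set.

{U}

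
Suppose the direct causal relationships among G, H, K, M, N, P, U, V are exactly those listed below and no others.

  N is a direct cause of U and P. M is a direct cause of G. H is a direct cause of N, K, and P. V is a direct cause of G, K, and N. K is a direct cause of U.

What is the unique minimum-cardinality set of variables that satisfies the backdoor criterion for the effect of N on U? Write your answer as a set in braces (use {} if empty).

Variables eligible for adjustment (non-descendants of N, excluding N and U): {G, H, K, M, V}.
Backdoor paths from N to U:
  P1: N <- V -> K -> U
  P2: N <- H -> K -> U
The empty set is not sufficient: P1 (N <- V -> K -> U) has no collider blocking it and no conditioned non-collider, so it is open.
Try {K}:
  P1: blocked at chain node K ∈ conditioning set.
  P2: blocked at chain node K ∈ conditioning set.
{K} contains no descendant of N and blocks every backdoor path.
No other singleton works — e.g. {M} leaves P1 open — so {K} is the unique smallest valid adjustment set.

{K}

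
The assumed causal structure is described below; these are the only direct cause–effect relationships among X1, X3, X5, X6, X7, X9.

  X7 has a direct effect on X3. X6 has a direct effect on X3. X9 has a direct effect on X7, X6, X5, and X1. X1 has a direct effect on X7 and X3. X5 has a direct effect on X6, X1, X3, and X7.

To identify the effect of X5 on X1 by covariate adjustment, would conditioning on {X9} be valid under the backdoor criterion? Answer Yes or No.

Yes

Backdoor paths from X5 to X1 (paths whose first edge points into X5):
  P1: X5 <- X9 -> X1
  P2: X5 <- X9 -> X6 -> X3 <- X1
  P3: X5 <- X9 -> X6 -> X3 <- X7 <- X1
  P4: X5 <- X9 -> X7 <- X1
  P5: X5 <- X9 -> X7 -> X3 <- X1
Condition 1 (no descendant of X5 in the set): holds — descendants of X5 are {X1, X3, X6, X7}; none are in {X9}.
Condition 2 (every backdoor path blocked by {X9}):
  P1: blocked at fork node X9 ∈ conditioning set.
  P2: blocked at fork node X9 ∈ conditioning set.
  P3: blocked at fork node X9 ∈ conditioning set.
  P4: blocked at fork node X9 ∈ conditioning set.
  P5: blocked at fork node X9 ∈ conditioning set.
{X9} satisfies the backdoor criterion.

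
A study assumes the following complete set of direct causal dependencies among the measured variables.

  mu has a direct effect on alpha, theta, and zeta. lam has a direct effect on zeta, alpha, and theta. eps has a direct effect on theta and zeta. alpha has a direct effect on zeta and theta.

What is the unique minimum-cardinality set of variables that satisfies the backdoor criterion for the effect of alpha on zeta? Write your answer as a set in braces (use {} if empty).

{lam, mu}

Variables eligible for adjustment (non-descendants of alpha, excluding alpha and zeta): {eps, lam, mu}.
Backdoor paths from alpha to zeta:
  P1: alpha <- mu -> zeta
  P2: alpha <- mu -> theta <- lam -> zeta
  P3: alpha <- mu -> theta <- eps -> zeta
  P4: alpha <- lam -> zeta
  P5: alpha <- lam -> theta <- mu -> zeta
  P6: alpha <- lam -> theta <- eps -> zeta
The empty set is not sufficient: P1 (alpha <- mu -> zeta) has no collider blocking it and no conditioned non-collider, so it is open.
Try {lam, mu}:
  P1: blocked at fork node mu ∈ conditioning set.
  P2: blocked at fork node mu ∈ conditioning set.
  P3: blocked at fork node mu ∈ conditioning set.
  P4: blocked at fork node lam ∈ conditioning set.
  P5: blocked at fork node lam ∈ conditioning set.
  P6: blocked at fork node lam ∈ conditioning set.
{lam, mu} contains no descendant of alpha and blocks every backdoor path.
Every element of {lam, mu} is needed (dropping lam leaves P4 open; dropping mu leaves P1 open), so no proper subset is valid.
Among all size-2 subsets of the eligible variables, only {lam, mu} blocks every backdoor path, so it is the unique smallest valid adjustment set.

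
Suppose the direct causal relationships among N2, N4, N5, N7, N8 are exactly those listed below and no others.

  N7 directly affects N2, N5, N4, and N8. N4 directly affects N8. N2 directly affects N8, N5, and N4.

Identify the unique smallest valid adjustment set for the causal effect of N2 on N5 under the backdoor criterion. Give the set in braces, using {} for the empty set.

Variables eligible for adjustment (non-descendants of N2, excluding N2 and N5): {N7}.
Backdoor paths from N2 to N5:
  P1: N2 <- N7 -> N5
The empty set is not sufficient: P1 (N2 <- N7 -> N5) has no collider blocking it and no conditioned non-collider, so it is open.
Try {N7}:
  P1: blocked at fork node N7 ∈ conditioning set.
{N7} contains no descendant of N2 and blocks every backdoor path.
{N7} is the unique smallest valid adjustment set.

{N7}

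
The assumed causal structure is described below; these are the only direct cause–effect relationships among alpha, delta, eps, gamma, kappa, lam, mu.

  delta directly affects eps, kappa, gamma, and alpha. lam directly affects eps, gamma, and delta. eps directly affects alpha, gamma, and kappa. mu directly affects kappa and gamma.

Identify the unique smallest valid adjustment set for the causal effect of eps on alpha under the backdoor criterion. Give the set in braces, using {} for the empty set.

{delta}

Variables eligible for adjustment (non-descendants of eps, excluding eps and alpha): {delta, lam, mu}.
Backdoor paths from eps to alpha:
  P1: eps <- lam -> delta -> alpha
  P2: eps <- lam -> gamma <- delta -> alpha
  P3: eps <- lam -> gamma <- mu -> kappa <- delta -> alpha
  P4: eps <- delta -> alpha
The empty set is not sufficient: P1 (eps <- lam -> delta -> alpha) has no collider blocking it and no conditioned non-collider, so it is open.
Try {delta}:
  P1: blocked at chain node delta ∈ conditioning set.
  P2: blocked at collider gamma (neither it nor any descendant is in the conditioning set).
  P3: blocked at collider gamma (neither it nor any descendant is in the conditioning set).
  P4: blocked at fork node delta ∈ conditioning set.
{delta} contains no descendant of eps and blocks every backdoor path.
No other singleton works — e.g. {lam} leaves P4 open — so {delta} is the unique smallest valid adjustment set.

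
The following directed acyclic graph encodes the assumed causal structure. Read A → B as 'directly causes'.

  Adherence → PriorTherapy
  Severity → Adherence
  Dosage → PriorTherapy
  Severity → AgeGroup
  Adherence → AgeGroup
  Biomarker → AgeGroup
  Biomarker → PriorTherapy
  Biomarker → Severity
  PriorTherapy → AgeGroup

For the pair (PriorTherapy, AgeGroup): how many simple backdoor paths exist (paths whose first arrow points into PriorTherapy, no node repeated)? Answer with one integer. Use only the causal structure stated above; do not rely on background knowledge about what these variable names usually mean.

6

A backdoor path from PriorTherapy to AgeGroup is any simple undirected path whose first edge points into PriorTherapy (i.e. leaves PriorTherapy via a parent).
Parents of PriorTherapy: {Adherence, Biomarker, Dosage}.
Enumerating:
  P1: PriorTherapy <- Biomarker -> Severity -> Adherence -> AgeGroup
  P2: PriorTherapy <- Biomarker -> Severity -> AgeGroup
  P3: PriorTherapy <- Biomarker -> AgeGroup
  P4: PriorTherapy <- Adherence <- Severity <- Biomarker -> AgeGroup
  P5: PriorTherapy <- Adherence <- Severity -> AgeGroup
  P6: PriorTherapy <- Adherence -> AgeGroup
That exhausts the simple backdoor paths. Count: 6.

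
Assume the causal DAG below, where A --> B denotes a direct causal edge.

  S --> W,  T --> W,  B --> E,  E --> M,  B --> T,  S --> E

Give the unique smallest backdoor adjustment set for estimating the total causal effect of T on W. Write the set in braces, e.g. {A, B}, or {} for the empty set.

{}

Variables eligible for adjustment (non-descendants of T, excluding T and W): {B, E, M, S}.
Backdoor paths from T to W:
  P1: T <- B -> E <- S -> W
Each backdoor path contains an unconditioned collider, so every path is already blocked with the empty conditioning set:
  P1: blocked at collider E (neither it nor any descendant is in the conditioning set).
The empty set is therefore the unique smallest valid set.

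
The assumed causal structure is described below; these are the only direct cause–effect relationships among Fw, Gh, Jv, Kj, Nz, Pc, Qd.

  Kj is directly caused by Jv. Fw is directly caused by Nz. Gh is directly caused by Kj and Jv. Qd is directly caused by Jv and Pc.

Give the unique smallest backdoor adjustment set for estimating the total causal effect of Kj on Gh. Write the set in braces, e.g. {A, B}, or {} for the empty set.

Variables eligible for adjustment (non-descendants of Kj, excluding Kj and Gh): {Fw, Jv, Nz, Pc, Qd}.
Backdoor paths from Kj to Gh:
  P1: Kj <- Jv -> Gh
The empty set is not sufficient: P1 (Kj <- Jv -> Gh) has no collider blocking it and no conditioned non-collider, so it is open.
Try {Jv}:
  P1: blocked at fork node Jv ∈ conditioning set.
{Jv} contains no descendant of Kj and blocks every backdoor path.
No other singleton works — e.g. {Pc} leaves P1 open — so {Jv} is the unique smallest valid adjustment set.

{Jv}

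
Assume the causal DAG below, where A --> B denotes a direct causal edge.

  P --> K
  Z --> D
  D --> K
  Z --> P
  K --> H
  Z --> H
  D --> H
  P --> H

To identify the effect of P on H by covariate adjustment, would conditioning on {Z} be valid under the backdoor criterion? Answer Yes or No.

Backdoor paths from P to H (paths whose first edge points into P):
  P1: P <- Z -> D -> K -> H
  P2: P <- Z -> D -> H
  P3: P <- Z -> H
Condition 1 (no descendant of P in the set): holds — descendants of P are {H, K}; none are in {Z}.
Condition 2 (every backdoor path blocked by {Z}):
  P1: blocked at fork node Z ∈ conditioning set.
  P2: blocked at fork node Z ∈ conditioning set.
  P3: blocked at fork node Z ∈ conditioning set.
{Z} satisfies the backdoor criterion.

Yes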